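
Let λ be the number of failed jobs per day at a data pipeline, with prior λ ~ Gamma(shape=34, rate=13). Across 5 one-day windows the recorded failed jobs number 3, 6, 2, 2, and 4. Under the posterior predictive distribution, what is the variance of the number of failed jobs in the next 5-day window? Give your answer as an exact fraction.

1955/108

Total count: 3 + 6 + 2 + 2 + 4 = 17.
Total exposure: 5 days.
By Gamma–Poisson conjugacy, the posterior is Gamma(α + Σx, β + Σt) = Gamma(34 + 17, 13 + 5) = Gamma(51, 18).
The posterior predictive for a window of length T is Negative Binomial with variance T·α'·(β'+T)/β'² = 5·51·23/324 = 1955/108.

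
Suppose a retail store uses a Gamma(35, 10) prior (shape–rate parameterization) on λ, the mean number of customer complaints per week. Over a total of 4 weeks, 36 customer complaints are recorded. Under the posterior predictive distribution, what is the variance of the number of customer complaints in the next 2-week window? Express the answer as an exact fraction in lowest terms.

568/49

Total count 36 over total exposure 4 weeks.
Posterior: α' = 35 + 36 = 71, β' = 10 + 4 = 14.
The posterior predictive for a window of length T is Negative Binomial with variance T·α'·(β'+T)/β'² = 2·71·16/196 = 568/49.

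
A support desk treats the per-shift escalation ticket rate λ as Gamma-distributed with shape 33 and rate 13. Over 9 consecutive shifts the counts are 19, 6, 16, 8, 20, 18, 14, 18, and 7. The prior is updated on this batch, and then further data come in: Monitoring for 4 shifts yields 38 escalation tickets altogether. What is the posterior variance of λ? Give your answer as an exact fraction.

Total count: 19 + 6 + 16 + 8 + 20 + 18 + 14 + 18 + 7 = 126.
Total exposure: 9 shifts.
After the first batch: Gamma(33 + 126, 13 + 9) = Gamma(159, 22).
Total count 38 over total exposure 4 shifts.
After the second batch: Gamma(159 + 38, 22 + 4) = Gamma(197, 26).
Posterior variance = α'/β'² = 197/676.

197/676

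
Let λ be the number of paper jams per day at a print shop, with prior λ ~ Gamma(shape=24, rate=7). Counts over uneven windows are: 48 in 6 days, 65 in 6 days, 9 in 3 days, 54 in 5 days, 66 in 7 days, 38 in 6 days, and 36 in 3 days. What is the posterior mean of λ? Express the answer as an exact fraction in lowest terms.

Total count: 48 + 65 + 9 + 54 + 66 + 38 + 36 = 316.
Total exposure: 6 + 6 + 3 + 5 + 7 + 6 + 3 = 36 days.
Posterior: α' = 24 + 316 = 340, β' = 7 + 36 = 43.
Posterior mean = α'/β' = 340/43.

340/43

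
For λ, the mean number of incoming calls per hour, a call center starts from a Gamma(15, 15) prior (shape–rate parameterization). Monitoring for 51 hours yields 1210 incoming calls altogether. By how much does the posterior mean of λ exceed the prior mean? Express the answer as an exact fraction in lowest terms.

Total count 1210 over total exposure 51 hours.
By Gamma–Poisson conjugacy, the posterior is Gamma(α + Σx, β + Σt) = Gamma(15 + 1210, 15 + 51) = Gamma(1225, 66).
Posterior mean = 1225/66 = 1225/66; prior mean = 15/15 = 1. Difference = 1225/66 − 1 = 1159/66.

1159/66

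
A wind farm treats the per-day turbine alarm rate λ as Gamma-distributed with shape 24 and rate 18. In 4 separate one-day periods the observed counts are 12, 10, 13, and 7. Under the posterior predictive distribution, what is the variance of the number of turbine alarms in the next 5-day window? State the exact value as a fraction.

Total count: 12 + 10 + 13 + 7 = 42.
Total exposure: 4 days.
Gamma(α, β) with Poisson data over total exposure Σt gives posterior Gamma(α+Σx, β+Σt) = Gamma(66, 22).
The posterior predictive for a window of length T is Negative Binomial with variance T·α'·(β'+T)/β'² = 5·66·27/484 = 405/22.

405/22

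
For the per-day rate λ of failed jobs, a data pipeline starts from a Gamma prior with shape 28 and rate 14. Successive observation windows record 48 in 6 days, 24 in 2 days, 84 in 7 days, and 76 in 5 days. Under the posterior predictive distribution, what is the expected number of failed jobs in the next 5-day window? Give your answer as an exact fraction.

Total count: 48 + 24 + 84 + 76 = 232.
Total exposure: 6 + 2 + 7 + 5 = 20 days.
By Gamma–Poisson conjugacy, the posterior is Gamma(α + Σx, β + Σt) = Gamma(28 + 232, 14 + 20) = Gamma(260, 34).
Predictive mean over a 5-day window = T·E[λ|data] = 5·260/34 = 650/17.

650/17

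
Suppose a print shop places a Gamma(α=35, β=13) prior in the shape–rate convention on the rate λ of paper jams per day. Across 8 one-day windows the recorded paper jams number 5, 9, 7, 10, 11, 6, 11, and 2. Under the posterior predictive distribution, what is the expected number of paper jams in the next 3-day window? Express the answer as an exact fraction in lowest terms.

96/7

Total count: 5 + 9 + 7 + 10 + 11 + 6 + 11 + 2 = 61.
Total exposure: 8 days.
By Gamma–Poisson conjugacy, the posterior is Gamma(α + Σx, β + Σt) = Gamma(35 + 61, 13 + 8) = Gamma(96, 21).
Predictive mean over a 3-day window = T·E[λ|data] = 3·96/21 = 96/7.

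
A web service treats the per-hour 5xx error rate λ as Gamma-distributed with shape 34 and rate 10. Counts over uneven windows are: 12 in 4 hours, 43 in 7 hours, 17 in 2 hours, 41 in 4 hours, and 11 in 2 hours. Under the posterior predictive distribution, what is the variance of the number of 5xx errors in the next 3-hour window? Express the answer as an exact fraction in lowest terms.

Total count: 12 + 43 + 17 + 41 + 11 = 124.
Total exposure: 4 + 7 + 2 + 4 + 2 = 19 hours.
The Gamma prior is conjugate for the Poisson rate, so λ | data ~ Gamma(34+124, 10+19) = Gamma(158, 29).
The posterior predictive for a window of length T is Negative Binomial with variance T·α'·(β'+T)/β'² = 3·158·32/841 = 15168/841.

15168/841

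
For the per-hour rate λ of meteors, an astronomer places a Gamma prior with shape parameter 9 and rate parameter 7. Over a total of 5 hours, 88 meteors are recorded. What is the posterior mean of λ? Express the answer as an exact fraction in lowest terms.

97/12

Total count 88 over total exposure 5 hours.
Conjugate update: add total count to the shape and total exposure to the rate, giving Gamma(97, 12).
Posterior mean = α'/β' = 97/12.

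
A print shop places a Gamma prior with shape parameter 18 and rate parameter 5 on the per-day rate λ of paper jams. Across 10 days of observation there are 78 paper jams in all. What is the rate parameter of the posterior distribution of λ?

15

Total count 78 over total exposure 10 days.
Conjugate update: add total count to the shape and total exposure to the rate, giving Gamma(96, 15).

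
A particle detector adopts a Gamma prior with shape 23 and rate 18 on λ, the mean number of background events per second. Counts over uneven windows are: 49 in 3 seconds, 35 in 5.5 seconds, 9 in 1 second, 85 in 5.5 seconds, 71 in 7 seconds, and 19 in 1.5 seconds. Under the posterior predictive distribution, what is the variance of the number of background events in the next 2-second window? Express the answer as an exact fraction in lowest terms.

101268/6889

Total count: 49 + 35 + 9 + 85 + 71 + 19 = 268.
Total exposure: 3 + 5.5 + 1 + 5.5 + 7 + 1.5 = 23.5 seconds.
Posterior: α' = 23 + 268 = 291, β' = 18 + 23.5 = 83/2.
The posterior predictive for a window of length T is Negative Binomial with variance T·α'·(β'+T)/β'² = 2·291·(87/2)/(6889/4) = 101268/6889.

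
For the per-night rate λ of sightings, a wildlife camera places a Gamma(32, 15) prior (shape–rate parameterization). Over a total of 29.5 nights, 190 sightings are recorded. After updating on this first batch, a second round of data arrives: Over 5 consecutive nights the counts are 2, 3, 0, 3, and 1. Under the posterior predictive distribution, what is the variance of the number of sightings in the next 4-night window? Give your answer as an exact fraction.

Total count 190 over total exposure 29.5 nights.
After the first batch: Gamma(32 + 190, 15 + 29.5) = Gamma(222, 89/2).
Total count: 2 + 3 + 0 + 3 + 1 = 9.
Total exposure: 5 nights.
After the second batch: Gamma(222 + 9, 89/2 + 5) = Gamma(231, 99/2).
The posterior predictive for a window of length T is Negative Binomial with variance T·α'·(β'+T)/β'² = 4·231·(107/2)/(9801/4) = 5992/297.

5992/297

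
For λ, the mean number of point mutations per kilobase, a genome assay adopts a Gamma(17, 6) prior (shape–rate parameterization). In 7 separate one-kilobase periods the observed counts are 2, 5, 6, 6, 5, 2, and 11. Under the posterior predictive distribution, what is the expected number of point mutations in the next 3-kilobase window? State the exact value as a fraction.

162/13

Total count: 2 + 5 + 6 + 6 + 5 + 2 + 11 = 37.
Total exposure: 7 kilobases.
Posterior: α' = 17 + 37 = 54, β' = 6 + 7 = 13.
Predictive mean over a 3-kilobase window = T·E[λ|data] = 3·54/13 = 162/13.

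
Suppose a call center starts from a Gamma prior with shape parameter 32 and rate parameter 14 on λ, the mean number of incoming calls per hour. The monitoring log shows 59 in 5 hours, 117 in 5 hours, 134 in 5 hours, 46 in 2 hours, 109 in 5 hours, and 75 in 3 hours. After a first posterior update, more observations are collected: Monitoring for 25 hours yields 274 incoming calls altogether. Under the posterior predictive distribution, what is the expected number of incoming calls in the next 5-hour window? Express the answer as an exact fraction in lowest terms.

2115/32

Total count: 59 + 117 + 134 + 46 + 109 + 75 = 540.
Total exposure: 5 + 5 + 5 + 2 + 5 + 3 = 25 hours.
After the first batch: Gamma(32 + 540, 14 + 25) = Gamma(572, 39).
Total count 274 over total exposure 25 hours.
After the second batch: Gamma(572 + 274, 39 + 25) = Gamma(846, 64).
Predictive mean over a 5-hour window = T·E[λ|data] = 5·846/64 = 2115/32.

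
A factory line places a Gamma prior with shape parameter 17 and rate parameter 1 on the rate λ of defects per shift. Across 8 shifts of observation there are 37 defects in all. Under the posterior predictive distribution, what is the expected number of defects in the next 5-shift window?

Total count 37 over total exposure 8 shifts.
Posterior: α' = 17 + 37 = 54, β' = 1 + 8 = 9.
Predictive mean over a 5-shift window = T·E[λ|data] = 5·54/9 = 30.

30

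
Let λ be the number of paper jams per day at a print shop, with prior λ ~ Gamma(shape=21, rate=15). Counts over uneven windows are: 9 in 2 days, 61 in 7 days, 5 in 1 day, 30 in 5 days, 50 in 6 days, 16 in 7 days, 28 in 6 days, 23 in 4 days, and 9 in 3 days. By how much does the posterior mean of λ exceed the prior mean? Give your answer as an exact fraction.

Total count: 9 + 61 + 5 + 30 + 50 + 16 + 28 + 23 + 9 = 231.
Total exposure: 2 + 7 + 1 + 5 + 6 + 7 + 6 + 4 + 3 = 41 days.
Conjugate update: add total count to the shape and total exposure to the rate, giving Gamma(252, 56).
Posterior mean = 252/56 = 9/2; prior mean = 21/15 = 7/5. Difference = 9/2 − 7/5 = 31/10.

31/10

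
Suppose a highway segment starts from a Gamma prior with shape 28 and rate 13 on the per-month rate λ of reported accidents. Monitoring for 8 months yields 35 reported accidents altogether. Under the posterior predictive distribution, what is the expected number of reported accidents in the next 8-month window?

24

Total count 35 over total exposure 8 months.
The Gamma prior is conjugate for the Poisson rate, so λ | data ~ Gamma(28+35, 13+8) = Gamma(63, 21).
Predictive mean over an 8-month window = T·E[λ|data] = 8·63/21 = 24.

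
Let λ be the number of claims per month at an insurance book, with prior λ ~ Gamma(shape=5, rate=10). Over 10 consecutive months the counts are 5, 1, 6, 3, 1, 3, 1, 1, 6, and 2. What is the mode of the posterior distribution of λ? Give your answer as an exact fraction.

Total count: 5 + 1 + 6 + 3 + 1 + 3 + 1 + 1 + 6 + 2 = 29.
Total exposure: 10 months.
The Gamma prior is conjugate for the Poisson rate, so λ | data ~ Gamma(5+29, 10+10) = Gamma(34, 20).
Posterior mode = (α'−1)/β' = 33/20.

33/20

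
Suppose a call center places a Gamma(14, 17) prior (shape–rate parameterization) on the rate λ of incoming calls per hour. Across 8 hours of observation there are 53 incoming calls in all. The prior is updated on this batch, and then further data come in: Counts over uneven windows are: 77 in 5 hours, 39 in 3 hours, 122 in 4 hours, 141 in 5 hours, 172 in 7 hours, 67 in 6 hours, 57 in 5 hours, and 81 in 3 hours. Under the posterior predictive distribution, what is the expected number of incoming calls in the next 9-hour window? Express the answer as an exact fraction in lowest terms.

Total count 53 over total exposure 8 hours.
After the first batch: Gamma(14 + 53, 17 + 8) = Gamma(67, 25).
Total count: 77 + 39 + 122 + 141 + 172 + 67 + 57 + 81 = 756.
Total exposure: 5 + 3 + 4 + 5 + 7 + 6 + 5 + 3 = 38 hours.
After the second batch: Gamma(67 + 756, 25 + 38) = Gamma(823, 63).
Predictive mean over a 9-hour window = T·E[λ|data] = 9·823/63 = 823/7.

823/7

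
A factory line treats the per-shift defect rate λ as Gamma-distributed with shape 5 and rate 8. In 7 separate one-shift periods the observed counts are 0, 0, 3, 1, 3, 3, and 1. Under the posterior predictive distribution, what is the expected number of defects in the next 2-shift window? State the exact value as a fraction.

32/15

Total count: 0 + 0 + 3 + 1 + 3 + 3 + 1 = 11.
Total exposure: 7 shifts.
By Gamma–Poisson conjugacy, the posterior is Gamma(α + Σx, β + Σt) = Gamma(5 + 11, 8 + 7) = Gamma(16, 15).
Predictive mean over a 2-shift window = T·E[λ|data] = 2·16/15 = 32/15.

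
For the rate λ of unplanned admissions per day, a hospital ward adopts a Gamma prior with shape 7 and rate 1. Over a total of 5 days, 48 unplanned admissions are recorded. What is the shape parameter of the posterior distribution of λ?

Total count 48 over total exposure 5 days.
Conjugate update: add total count to the shape and total exposure to the rate, giving Gamma(55, 6).

55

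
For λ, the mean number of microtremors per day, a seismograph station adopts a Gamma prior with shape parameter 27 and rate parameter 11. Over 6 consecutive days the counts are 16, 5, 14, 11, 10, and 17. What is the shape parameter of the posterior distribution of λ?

Total count: 16 + 5 + 14 + 11 + 10 + 17 = 73.
Total exposure: 6 days.
Conjugate update: add total count to the shape and total exposure to the rate, giving Gamma(100, 17).

100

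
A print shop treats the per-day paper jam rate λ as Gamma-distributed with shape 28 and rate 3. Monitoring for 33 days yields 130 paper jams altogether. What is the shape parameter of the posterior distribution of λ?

Total count 130 over total exposure 33 days.
Posterior: α' = 28 + 130 = 158, β' = 3 + 33 = 36.

158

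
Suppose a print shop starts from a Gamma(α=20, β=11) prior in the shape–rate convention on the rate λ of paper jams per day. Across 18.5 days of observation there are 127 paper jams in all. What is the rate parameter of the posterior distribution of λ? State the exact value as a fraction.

Total count 127 over total exposure 18.5 days.
By Gamma–Poisson conjugacy, the posterior is Gamma(α + Σx, β + Σt) = Gamma(20 + 127, 11 + 18.5) = Gamma(147, 59/2).

59/2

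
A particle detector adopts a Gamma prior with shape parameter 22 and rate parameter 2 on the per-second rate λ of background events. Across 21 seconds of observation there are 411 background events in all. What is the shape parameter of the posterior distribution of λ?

433

Total count 411 over total exposure 21 seconds.
Conjugate update: add total count to the shape and total exposure to the rate, giving Gamma(433, 23).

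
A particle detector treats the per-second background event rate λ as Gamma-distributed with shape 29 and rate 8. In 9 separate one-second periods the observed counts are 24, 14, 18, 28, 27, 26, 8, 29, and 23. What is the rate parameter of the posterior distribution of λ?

Total count: 24 + 14 + 18 + 28 + 27 + 26 + 8 + 29 + 23 = 197.
Total exposure: 9 seconds.
Gamma(α, β) with Poisson data over total exposure Σt gives posterior Gamma(α+Σx, β+Σt) = Gamma(226, 17).

17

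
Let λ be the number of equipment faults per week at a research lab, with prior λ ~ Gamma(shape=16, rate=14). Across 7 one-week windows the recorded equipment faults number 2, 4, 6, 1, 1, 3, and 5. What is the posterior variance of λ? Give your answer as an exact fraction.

Total count: 2 + 4 + 6 + 1 + 1 + 3 + 5 = 22.
Total exposure: 7 weeks.
Gamma(α, β) with Poisson data over total exposure Σt gives posterior Gamma(α+Σx, β+Σt) = Gamma(38, 21).
Posterior variance = α'/β'² = 38/441.

38/441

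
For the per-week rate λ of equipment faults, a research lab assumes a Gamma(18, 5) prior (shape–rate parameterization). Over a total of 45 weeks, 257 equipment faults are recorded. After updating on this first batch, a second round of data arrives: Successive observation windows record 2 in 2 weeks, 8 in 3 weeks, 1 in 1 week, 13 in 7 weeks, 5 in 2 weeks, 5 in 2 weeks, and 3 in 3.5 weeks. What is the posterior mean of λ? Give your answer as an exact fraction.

Total count 257 over total exposure 45 weeks.
After the first batch: Gamma(18 + 257, 5 + 45) = Gamma(275, 50).
Total count: 2 + 8 + 1 + 13 + 5 + 5 + 3 = 37.
Total exposure: 2 + 3 + 1 + 7 + 2 + 2 + 3.5 = 20.5 weeks.
After the second batch: Gamma(275 + 37, 50 + 20.5) = Gamma(312, 141/2).
Posterior mean = α'/β' = 312/(141/2) = 208/47.

208/47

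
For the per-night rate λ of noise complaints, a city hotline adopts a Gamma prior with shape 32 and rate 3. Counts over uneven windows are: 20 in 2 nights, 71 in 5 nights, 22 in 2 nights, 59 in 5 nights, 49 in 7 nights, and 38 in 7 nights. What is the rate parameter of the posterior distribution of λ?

Total count: 20 + 71 + 22 + 59 + 49 + 38 = 259.
Total exposure: 2 + 5 + 2 + 5 + 7 + 7 = 28 nights.
Posterior: α' = 32 + 259 = 291, β' = 3 + 28 = 31.

31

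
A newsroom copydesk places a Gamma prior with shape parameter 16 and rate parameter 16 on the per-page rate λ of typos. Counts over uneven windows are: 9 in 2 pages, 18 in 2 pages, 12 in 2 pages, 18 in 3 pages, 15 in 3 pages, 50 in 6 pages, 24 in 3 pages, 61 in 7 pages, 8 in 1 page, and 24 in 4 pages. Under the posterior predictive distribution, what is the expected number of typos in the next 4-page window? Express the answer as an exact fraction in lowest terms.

Total count: 9 + 18 + 12 + 18 + 15 + 50 + 24 + 61 + 8 + 24 = 239.
Total exposure: 2 + 2 + 2 + 3 + 3 + 6 + 3 + 7 + 1 + 4 = 33 pages.
Posterior: α' = 16 + 239 = 255, β' = 16 + 33 = 49.
Predictive mean over a 4-page window = T·E[λ|data] = 4·255/49 = 1020/49.

1020/49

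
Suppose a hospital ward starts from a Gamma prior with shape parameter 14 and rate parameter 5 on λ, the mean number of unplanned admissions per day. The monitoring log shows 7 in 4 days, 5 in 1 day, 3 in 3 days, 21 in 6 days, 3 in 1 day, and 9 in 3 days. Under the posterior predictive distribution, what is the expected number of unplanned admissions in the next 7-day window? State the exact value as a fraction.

434/23

Total count: 7 + 5 + 3 + 21 + 3 + 9 = 48.
Total exposure: 4 + 1 + 3 + 6 + 1 + 3 = 18 days.
Conjugate update: add total count to the shape and total exposure to the rate, giving Gamma(62, 23).
Predictive mean over a 7-day window = T·E[λ|data] = 7·62/23 = 434/23.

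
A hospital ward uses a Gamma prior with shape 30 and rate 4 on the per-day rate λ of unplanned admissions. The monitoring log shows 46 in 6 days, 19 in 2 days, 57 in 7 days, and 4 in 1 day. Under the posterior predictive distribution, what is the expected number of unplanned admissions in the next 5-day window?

Total count: 46 + 19 + 57 + 4 = 126.
Total exposure: 6 + 2 + 7 + 1 = 16 days.
Gamma(α, β) with Poisson data over total exposure Σt gives posterior Gamma(α+Σx, β+Σt) = Gamma(156, 20).
Predictive mean over a 5-day window = T·E[λ|data] = 5·156/20 = 39.

39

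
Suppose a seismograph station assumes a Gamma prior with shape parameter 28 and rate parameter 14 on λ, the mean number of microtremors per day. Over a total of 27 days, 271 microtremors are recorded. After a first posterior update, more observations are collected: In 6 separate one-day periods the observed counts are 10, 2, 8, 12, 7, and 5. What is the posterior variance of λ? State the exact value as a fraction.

Total count 271 over total exposure 27 days.
After the first batch: Gamma(28 + 271, 14 + 27) = Gamma(299, 41).
Total count: 10 + 2 + 8 + 12 + 7 + 5 = 44.
Total exposure: 6 days.
After the second batch: Gamma(299 + 44, 41 + 6) = Gamma(343, 47).
Posterior variance = α'/β'² = 343/2209.

343/2209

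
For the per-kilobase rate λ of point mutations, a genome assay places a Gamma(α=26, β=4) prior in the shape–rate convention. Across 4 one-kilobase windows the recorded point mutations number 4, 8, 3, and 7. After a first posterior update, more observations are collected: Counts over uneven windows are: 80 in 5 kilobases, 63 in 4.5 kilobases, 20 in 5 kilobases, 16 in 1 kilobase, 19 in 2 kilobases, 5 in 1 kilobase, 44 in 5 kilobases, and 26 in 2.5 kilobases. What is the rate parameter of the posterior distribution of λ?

Total count: 4 + 8 + 3 + 7 = 22.
Total exposure: 4 kilobases.
After the first batch: Gamma(26 + 22, 4 + 4) = Gamma(48, 8).
Total count: 80 + 63 + 20 + 16 + 19 + 5 + 44 + 26 = 273.
Total exposure: 5 + 4.5 + 5 + 1 + 2 + 1 + 5 + 2.5 = 26 kilobases.
After the second batch: Gamma(48 + 273, 8 + 26) = Gamma(321, 34).

34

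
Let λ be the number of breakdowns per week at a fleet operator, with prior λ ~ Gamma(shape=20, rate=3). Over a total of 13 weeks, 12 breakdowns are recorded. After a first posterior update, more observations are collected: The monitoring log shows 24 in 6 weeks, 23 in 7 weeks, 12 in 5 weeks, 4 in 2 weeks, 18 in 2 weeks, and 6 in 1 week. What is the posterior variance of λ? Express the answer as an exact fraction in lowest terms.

Total count 12 over total exposure 13 weeks.
After the first batch: Gamma(20 + 12, 3 + 13) = Gamma(32, 16).
Total count: 24 + 23 + 12 + 4 + 18 + 6 = 87.
Total exposure: 6 + 7 + 5 + 2 + 2 + 1 = 23 weeks.
After the second batch: Gamma(32 + 87, 16 + 23) = Gamma(119, 39).
Posterior variance = α'/β'² = 119/1521.

119/1521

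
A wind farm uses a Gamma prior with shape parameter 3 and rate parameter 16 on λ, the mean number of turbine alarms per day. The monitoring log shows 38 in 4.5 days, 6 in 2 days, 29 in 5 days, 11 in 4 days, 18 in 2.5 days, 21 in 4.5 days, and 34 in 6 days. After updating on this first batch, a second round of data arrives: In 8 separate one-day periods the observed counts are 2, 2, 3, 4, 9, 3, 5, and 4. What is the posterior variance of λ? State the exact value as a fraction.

256/3675

Total count: 38 + 6 + 29 + 11 + 18 + 21 + 34 = 157.
Total exposure: 4.5 + 2 + 5 + 4 + 2.5 + 4.5 + 6 = 28.5 days.
After the first batch: Gamma(3 + 157, 16 + 28.5) = Gamma(160, 89/2).
Total count: 2 + 2 + 3 + 4 + 9 + 3 + 5 + 4 = 32.
Total exposure: 8 days.
After the second batch: Gamma(160 + 32, 89/2 + 8) = Gamma(192, 105/2).
Posterior variance = α'/β'² = 192/(11025/4) = 256/3675.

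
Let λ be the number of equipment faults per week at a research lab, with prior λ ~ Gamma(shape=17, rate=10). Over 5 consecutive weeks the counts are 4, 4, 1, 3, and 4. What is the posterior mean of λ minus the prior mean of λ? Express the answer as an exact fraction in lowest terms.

1/2

Total count: 4 + 4 + 1 + 3 + 4 = 16.
Total exposure: 5 weeks.
The Gamma prior is conjugate for the Poisson rate, so λ | data ~ Gamma(17+16, 10+5) = Gamma(33, 15).
Posterior mean = 33/15 = 11/5; prior mean = 17/10 = 17/10. Difference = 11/5 − 17/10 = 1/2.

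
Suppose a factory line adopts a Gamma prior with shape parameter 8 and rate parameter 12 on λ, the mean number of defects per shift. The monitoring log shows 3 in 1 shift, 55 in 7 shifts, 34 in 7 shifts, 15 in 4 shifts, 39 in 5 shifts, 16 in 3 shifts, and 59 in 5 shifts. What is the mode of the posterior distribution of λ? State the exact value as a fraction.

Total count: 3 + 55 + 34 + 15 + 39 + 16 + 59 = 221.
Total exposure: 1 + 7 + 7 + 4 + 5 + 3 + 5 = 32 shifts.
By Gamma–Poisson conjugacy, the posterior is Gamma(α + Σx, β + Σt) = Gamma(8 + 221, 12 + 32) = Gamma(229, 44).
Posterior mode = (α'−1)/β' = 228/44 = 57/11.

57/11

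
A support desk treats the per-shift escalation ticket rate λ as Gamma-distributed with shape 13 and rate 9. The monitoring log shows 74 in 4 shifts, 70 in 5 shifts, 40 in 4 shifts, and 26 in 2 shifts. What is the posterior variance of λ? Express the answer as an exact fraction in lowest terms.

Total count: 74 + 70 + 40 + 26 = 210.
Total exposure: 4 + 5 + 4 + 2 = 15 shifts.
By Gamma–Poisson conjugacy, the posterior is Gamma(α + Σx, β + Σt) = Gamma(13 + 210, 9 + 15) = Gamma(223, 24).
Posterior variance = α'/β'² = 223/576.

223/576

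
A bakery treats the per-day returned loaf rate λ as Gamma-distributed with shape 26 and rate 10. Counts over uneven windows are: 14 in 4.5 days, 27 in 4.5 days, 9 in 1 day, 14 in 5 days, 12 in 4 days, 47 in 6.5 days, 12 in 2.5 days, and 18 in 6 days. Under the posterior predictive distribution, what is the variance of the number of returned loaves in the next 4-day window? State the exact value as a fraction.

Total count: 14 + 27 + 9 + 14 + 12 + 47 + 12 + 18 = 153.
Total exposure: 4.5 + 4.5 + 1 + 5 + 4 + 6.5 + 2.5 + 6 = 34 days.
Conjugate update: add total count to the shape and total exposure to the rate, giving Gamma(179, 44).
The posterior predictive for a window of length T is Negative Binomial with variance T·α'·(β'+T)/β'² = 4·179·48/1936 = 2148/121.

2148/121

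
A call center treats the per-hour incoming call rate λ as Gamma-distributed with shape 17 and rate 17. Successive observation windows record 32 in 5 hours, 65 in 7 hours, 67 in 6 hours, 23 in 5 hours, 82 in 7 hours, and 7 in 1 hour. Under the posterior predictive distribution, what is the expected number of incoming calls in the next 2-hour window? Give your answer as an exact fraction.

Total count: 32 + 65 + 67 + 23 + 82 + 7 = 276.
Total exposure: 5 + 7 + 6 + 5 + 7 + 1 = 31 hours.
Conjugate update: add total count to the shape and total exposure to the rate, giving Gamma(293, 48).
Predictive mean over a 2-hour window = T·E[λ|data] = 2·293/48 = 293/24.

293/24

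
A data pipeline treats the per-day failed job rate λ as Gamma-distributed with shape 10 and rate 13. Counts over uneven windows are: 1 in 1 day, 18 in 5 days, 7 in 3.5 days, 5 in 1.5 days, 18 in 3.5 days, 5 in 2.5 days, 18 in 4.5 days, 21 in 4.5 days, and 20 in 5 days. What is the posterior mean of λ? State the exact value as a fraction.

Total count: 1 + 18 + 7 + 5 + 18 + 5 + 18 + 21 + 20 = 113.
Total exposure: 1 + 5 + 3.5 + 1.5 + 3.5 + 2.5 + 4.5 + 4.5 + 5 = 31 days.
By Gamma–Poisson conjugacy, the posterior is Gamma(α + Σx, β + Σt) = Gamma(10 + 113, 13 + 31) = Gamma(123, 44).
Posterior mean = α'/β' = 123/44.

123/44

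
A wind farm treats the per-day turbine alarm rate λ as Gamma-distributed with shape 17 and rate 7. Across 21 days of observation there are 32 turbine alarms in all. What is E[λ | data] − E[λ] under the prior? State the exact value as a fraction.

-19/28

Total count 32 over total exposure 21 days.
Conjugate update: add total count to the shape and total exposure to the rate, giving Gamma(49, 28).
Posterior mean = 49/28 = 7/4; prior mean = 17/7 = 17/7. Difference = 7/4 − 17/7 = -19/28.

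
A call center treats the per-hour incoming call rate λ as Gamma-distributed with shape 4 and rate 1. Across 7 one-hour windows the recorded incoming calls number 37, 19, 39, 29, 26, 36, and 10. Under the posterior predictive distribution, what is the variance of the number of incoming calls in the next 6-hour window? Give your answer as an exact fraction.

525/2

Total count: 37 + 19 + 39 + 29 + 26 + 36 + 10 = 196.
Total exposure: 7 hours.
By Gamma–Poisson conjugacy, the posterior is Gamma(α + Σx, β + Σt) = Gamma(4 + 196, 1 + 7) = Gamma(200, 8).
The posterior predictive for a window of length T is Negative Binomial with variance T·α'·(β'+T)/β'² = 6·200·14/64 = 525/2.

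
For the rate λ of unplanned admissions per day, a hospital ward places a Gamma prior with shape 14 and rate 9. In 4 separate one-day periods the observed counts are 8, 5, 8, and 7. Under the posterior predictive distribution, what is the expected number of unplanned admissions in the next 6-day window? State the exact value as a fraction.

Total count: 8 + 5 + 8 + 7 = 28.
Total exposure: 4 days.
Posterior: α' = 14 + 28 = 42, β' = 9 + 4 = 13.
Predictive mean over a 6-day window = T·E[λ|data] = 6·42/13 = 252/13.

252/13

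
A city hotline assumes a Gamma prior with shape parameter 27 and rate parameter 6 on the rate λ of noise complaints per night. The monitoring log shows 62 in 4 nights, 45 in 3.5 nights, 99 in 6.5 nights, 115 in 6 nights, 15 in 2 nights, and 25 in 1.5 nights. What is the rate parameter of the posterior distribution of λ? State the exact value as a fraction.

Total count: 62 + 45 + 99 + 115 + 15 + 25 = 361.
Total exposure: 4 + 3.5 + 6.5 + 6 + 2 + 1.5 = 23.5 nights.
The Gamma prior is conjugate for the Poisson rate, so λ | data ~ Gamma(27+361, 6+23.5) = Gamma(388, 59/2).

59/2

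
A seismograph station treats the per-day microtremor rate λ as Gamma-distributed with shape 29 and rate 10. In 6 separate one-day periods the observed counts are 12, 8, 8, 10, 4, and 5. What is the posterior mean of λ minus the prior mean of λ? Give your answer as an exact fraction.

Total count: 12 + 8 + 8 + 10 + 4 + 5 = 47.
Total exposure: 6 days.
Gamma(α, β) with Poisson data over total exposure Σt gives posterior Gamma(α+Σx, β+Σt) = Gamma(76, 16).
Posterior mean = 76/16 = 19/4; prior mean = 29/10 = 29/10. Difference = 19/4 − 29/10 = 37/20.

37/20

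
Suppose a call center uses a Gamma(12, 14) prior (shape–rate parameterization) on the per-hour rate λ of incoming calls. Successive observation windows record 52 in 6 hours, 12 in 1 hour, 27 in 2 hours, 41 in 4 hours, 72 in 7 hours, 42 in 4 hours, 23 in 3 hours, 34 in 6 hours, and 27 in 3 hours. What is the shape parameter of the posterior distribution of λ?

Total count: 52 + 12 + 27 + 41 + 72 + 42 + 23 + 34 + 27 = 330.
Total exposure: 6 + 1 + 2 + 4 + 7 + 4 + 3 + 6 + 3 = 36 hours.
Posterior: α' = 12 + 330 = 342, β' = 14 + 36 = 50.

342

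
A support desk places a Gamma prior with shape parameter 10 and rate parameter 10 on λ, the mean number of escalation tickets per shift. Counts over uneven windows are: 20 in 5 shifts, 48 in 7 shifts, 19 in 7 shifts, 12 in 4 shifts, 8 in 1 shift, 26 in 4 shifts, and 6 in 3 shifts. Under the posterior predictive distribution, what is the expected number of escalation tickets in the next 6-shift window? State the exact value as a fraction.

Total count: 20 + 48 + 19 + 12 + 8 + 26 + 6 = 139.
Total exposure: 5 + 7 + 7 + 4 + 1 + 4 + 3 = 31 shifts.
The Gamma prior is conjugate for the Poisson rate, so λ | data ~ Gamma(10+139, 10+31) = Gamma(149, 41).
Predictive mean over a 6-shift window = T·E[λ|data] = 6·149/41 = 894/41.

894/41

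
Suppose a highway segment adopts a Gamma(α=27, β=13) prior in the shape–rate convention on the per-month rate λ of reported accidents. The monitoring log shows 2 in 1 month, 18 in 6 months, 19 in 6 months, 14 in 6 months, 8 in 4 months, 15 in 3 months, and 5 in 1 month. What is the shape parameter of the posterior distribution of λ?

108

Total count: 2 + 18 + 19 + 14 + 8 + 15 + 5 = 81.
Total exposure: 1 + 6 + 6 + 6 + 4 + 3 + 1 = 27 months.
Gamma(α, β) with Poisson data over total exposure Σt gives posterior Gamma(α+Σx, β+Σt) = Gamma(108, 40).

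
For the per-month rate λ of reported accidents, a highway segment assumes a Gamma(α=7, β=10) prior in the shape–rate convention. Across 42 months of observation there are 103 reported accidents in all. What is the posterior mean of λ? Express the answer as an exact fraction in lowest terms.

55/26

Total count 103 over total exposure 42 months.
Posterior: α' = 7 + 103 = 110, β' = 10 + 42 = 52.
Posterior mean = α'/β' = 110/52 = 55/26.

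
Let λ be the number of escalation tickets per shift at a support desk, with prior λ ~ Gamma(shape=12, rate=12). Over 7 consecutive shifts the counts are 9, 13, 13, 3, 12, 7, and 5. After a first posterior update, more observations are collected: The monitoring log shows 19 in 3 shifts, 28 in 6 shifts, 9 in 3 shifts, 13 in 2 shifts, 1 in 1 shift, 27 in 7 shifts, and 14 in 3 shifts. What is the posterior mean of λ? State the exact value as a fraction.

185/44

Total count: 9 + 13 + 13 + 3 + 12 + 7 + 5 = 62.
Total exposure: 7 shifts.
After the first batch: Gamma(12 + 62, 12 + 7) = Gamma(74, 19).
Total count: 19 + 28 + 9 + 13 + 1 + 27 + 14 = 111.
Total exposure: 3 + 6 + 3 + 2 + 1 + 7 + 3 = 25 shifts.
After the second batch: Gamma(74 + 111, 19 + 25) = Gamma(185, 44).
Posterior mean = α'/β' = 185/44.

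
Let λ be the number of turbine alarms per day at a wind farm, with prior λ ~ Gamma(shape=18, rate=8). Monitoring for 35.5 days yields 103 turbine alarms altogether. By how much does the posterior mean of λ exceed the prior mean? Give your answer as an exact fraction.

Total count 103 over total exposure 35.5 days.
The Gamma prior is conjugate for the Poisson rate, so λ | data ~ Gamma(18+103, 8+35.5) = Gamma(121, 87/2).
Posterior mean = 121/(87/2) = 242/87; prior mean = 18/8 = 9/4. Difference = 242/87 − 9/4 = 185/348.

185/348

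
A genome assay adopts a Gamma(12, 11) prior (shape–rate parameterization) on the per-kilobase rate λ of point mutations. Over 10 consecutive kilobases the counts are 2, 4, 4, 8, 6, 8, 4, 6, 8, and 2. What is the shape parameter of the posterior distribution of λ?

64

Total count: 2 + 4 + 4 + 8 + 6 + 8 + 4 + 6 + 8 + 2 = 52.
Total exposure: 10 kilobases.
Conjugate update: add total count to the shape and total exposure to the rate, giving Gamma(64, 21).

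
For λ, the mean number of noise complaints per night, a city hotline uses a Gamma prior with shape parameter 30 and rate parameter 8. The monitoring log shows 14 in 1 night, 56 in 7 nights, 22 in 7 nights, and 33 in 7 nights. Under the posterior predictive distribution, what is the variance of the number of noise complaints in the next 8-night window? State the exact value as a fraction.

2356/45

Total count: 14 + 56 + 22 + 33 = 125.
Total exposure: 1 + 7 + 7 + 7 = 22 nights.
The Gamma prior is conjugate for the Poisson rate, so λ | data ~ Gamma(30+125, 8+22) = Gamma(155, 30).
The posterior predictive for a window of length T is Negative Binomial with variance T·α'·(β'+T)/β'² = 8·155·38/900 = 2356/45.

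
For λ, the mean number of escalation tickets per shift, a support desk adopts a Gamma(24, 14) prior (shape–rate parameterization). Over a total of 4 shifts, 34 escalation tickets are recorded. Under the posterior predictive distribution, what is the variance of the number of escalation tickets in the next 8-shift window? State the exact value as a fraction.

Total count 34 over total exposure 4 shifts.
The Gamma prior is conjugate for the Poisson rate, so λ | data ~ Gamma(24+34, 14+4) = Gamma(58, 18).
The posterior predictive for a window of length T is Negative Binomial with variance T·α'·(β'+T)/β'² = 8·58·26/324 = 3016/81.

3016/81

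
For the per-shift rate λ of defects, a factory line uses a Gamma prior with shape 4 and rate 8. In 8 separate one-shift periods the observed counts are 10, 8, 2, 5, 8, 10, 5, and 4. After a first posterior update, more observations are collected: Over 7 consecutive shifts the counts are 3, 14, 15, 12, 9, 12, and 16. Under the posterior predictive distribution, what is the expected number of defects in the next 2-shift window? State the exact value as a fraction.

274/23

Total count: 10 + 8 + 2 + 5 + 8 + 10 + 5 + 4 = 52.
Total exposure: 8 shifts.
After the first batch: Gamma(4 + 52, 8 + 8) = Gamma(56, 16).
Total count: 3 + 14 + 15 + 12 + 9 + 12 + 16 = 81.
Total exposure: 7 shifts.
After the second batch: Gamma(56 + 81, 16 + 7) = Gamma(137, 23).
Predictive mean over a 2-shift window = T·E[λ|data] = 2·137/23 = 274/23.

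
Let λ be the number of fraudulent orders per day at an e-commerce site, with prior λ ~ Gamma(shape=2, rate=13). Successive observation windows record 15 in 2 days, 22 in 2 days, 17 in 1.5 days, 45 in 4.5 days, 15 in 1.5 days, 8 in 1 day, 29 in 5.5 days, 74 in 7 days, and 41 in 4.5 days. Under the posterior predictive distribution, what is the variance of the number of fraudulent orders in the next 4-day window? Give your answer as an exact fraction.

Total count: 15 + 22 + 17 + 45 + 15 + 8 + 29 + 74 + 41 = 266.
Total exposure: 2 + 2 + 1.5 + 4.5 + 1.5 + 1 + 5.5 + 7 + 4.5 = 29.5 days.
Posterior: α' = 2 + 266 = 268, β' = 13 + 29.5 = 85/2.
The posterior predictive for a window of length T is Negative Binomial with variance T·α'·(β'+T)/β'² = 4·268·(93/2)/(7225/4) = 199392/7225.

199392/7225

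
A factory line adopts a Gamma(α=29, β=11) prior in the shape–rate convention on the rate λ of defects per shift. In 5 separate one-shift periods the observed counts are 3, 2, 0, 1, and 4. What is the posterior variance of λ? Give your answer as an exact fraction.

39/256

Total count: 3 + 2 + 0 + 1 + 4 = 10.
Total exposure: 5 shifts.
Posterior: α' = 29 + 10 = 39, β' = 11 + 5 = 16.
Posterior variance = α'/β'² = 39/256.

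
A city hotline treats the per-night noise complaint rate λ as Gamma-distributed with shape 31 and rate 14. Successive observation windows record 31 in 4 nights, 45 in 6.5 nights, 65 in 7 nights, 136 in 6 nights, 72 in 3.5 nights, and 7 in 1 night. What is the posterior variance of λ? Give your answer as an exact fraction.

Total count: 31 + 45 + 65 + 136 + 72 + 7 = 356.
Total exposure: 4 + 6.5 + 7 + 6 + 3.5 + 1 = 28 nights.
Posterior: α' = 31 + 356 = 387, β' = 14 + 28 = 42.
Posterior variance = α'/β'² = 387/1764 = 43/196.

43/196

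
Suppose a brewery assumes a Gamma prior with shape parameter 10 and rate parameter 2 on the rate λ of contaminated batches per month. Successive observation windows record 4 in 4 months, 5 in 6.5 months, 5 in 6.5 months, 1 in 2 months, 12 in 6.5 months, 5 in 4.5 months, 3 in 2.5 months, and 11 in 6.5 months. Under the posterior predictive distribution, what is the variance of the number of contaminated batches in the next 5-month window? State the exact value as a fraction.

Total count: 4 + 5 + 5 + 1 + 12 + 5 + 3 + 11 = 46.
Total exposure: 4 + 6.5 + 6.5 + 2 + 6.5 + 4.5 + 2.5 + 6.5 = 39 months.
By Gamma–Poisson conjugacy, the posterior is Gamma(α + Σx, β + Σt) = Gamma(10 + 46, 2 + 39) = Gamma(56, 41).
The posterior predictive for a window of length T is Negative Binomial with variance T·α'·(β'+T)/β'² = 5·56·46/1681 = 12880/1681.

12880/1681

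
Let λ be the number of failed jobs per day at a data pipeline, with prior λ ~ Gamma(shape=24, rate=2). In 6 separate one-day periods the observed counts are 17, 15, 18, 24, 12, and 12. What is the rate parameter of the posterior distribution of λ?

Total count: 17 + 15 + 18 + 24 + 12 + 12 = 98.
Total exposure: 6 days.
The Gamma prior is conjugate for the Poisson rate, so λ | data ~ Gamma(24+98, 2+6) = Gamma(122, 8).

8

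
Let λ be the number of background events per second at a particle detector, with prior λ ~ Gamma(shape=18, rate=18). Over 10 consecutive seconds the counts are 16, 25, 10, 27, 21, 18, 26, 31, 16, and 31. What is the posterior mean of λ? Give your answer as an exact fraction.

Total count: 16 + 25 + 10 + 27 + 21 + 18 + 26 + 31 + 16 + 31 = 221.
Total exposure: 10 seconds.
Conjugate update: add total count to the shape and total exposure to the rate, giving Gamma(239, 28).
Posterior mean = α'/β' = 239/28.

239/28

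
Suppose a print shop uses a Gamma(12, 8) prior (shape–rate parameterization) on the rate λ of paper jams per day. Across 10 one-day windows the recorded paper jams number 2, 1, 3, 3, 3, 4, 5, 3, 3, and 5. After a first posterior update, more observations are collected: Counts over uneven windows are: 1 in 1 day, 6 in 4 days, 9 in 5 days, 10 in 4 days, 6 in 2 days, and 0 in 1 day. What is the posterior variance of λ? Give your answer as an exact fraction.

Total count: 2 + 1 + 3 + 3 + 3 + 4 + 5 + 3 + 3 + 5 = 32.
Total exposure: 10 days.
After the first batch: Gamma(12 + 32, 8 + 10) = Gamma(44, 18).
Total count: 1 + 6 + 9 + 10 + 6 + 0 = 32.
Total exposure: 1 + 4 + 5 + 4 + 2 + 1 = 17 days.
After the second batch: Gamma(44 + 32, 18 + 17) = Gamma(76, 35).
Posterior variance = α'/β'² = 76/1225.

76/1225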